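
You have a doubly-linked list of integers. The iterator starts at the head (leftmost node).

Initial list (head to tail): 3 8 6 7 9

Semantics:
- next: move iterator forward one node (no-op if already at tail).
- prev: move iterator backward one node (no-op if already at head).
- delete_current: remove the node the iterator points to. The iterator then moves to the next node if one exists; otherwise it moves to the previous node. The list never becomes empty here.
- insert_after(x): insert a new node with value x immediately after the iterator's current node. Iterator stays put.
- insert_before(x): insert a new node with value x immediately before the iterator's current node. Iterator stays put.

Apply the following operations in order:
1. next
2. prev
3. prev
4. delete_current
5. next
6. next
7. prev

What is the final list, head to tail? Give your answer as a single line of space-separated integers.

After 1 (next): list=[3, 8, 6, 7, 9] cursor@8
After 2 (prev): list=[3, 8, 6, 7, 9] cursor@3
After 3 (prev): list=[3, 8, 6, 7, 9] cursor@3
After 4 (delete_current): list=[8, 6, 7, 9] cursor@8
After 5 (next): list=[8, 6, 7, 9] cursor@6
After 6 (next): list=[8, 6, 7, 9] cursor@7
After 7 (prev): list=[8, 6, 7, 9] cursor@6

Answer: 8 6 7 9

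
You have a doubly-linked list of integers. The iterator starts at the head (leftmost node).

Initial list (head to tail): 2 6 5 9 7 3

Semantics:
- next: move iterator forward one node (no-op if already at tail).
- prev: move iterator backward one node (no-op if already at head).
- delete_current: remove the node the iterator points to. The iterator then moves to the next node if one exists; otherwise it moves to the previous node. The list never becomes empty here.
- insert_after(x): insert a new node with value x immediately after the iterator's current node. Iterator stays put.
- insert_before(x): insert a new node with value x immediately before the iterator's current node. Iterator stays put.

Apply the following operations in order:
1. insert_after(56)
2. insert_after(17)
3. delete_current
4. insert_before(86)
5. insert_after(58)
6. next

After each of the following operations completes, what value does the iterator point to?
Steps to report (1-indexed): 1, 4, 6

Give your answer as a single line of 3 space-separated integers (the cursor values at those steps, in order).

Answer: 2 17 58

Derivation:
After 1 (insert_after(56)): list=[2, 56, 6, 5, 9, 7, 3] cursor@2
After 2 (insert_after(17)): list=[2, 17, 56, 6, 5, 9, 7, 3] cursor@2
After 3 (delete_current): list=[17, 56, 6, 5, 9, 7, 3] cursor@17
After 4 (insert_before(86)): list=[86, 17, 56, 6, 5, 9, 7, 3] cursor@17
After 5 (insert_after(58)): list=[86, 17, 58, 56, 6, 5, 9, 7, 3] cursor@17
After 6 (next): list=[86, 17, 58, 56, 6, 5, 9, 7, 3] cursor@58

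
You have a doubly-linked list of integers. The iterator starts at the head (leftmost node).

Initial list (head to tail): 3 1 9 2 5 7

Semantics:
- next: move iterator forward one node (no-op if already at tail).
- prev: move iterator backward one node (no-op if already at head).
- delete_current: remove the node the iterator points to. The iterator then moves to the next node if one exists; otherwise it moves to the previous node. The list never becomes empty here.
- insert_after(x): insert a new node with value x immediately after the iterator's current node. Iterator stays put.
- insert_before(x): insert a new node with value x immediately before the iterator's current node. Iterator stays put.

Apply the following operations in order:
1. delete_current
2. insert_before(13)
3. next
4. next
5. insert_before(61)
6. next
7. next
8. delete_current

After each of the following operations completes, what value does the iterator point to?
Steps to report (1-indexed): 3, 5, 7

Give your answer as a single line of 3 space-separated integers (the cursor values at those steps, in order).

After 1 (delete_current): list=[1, 9, 2, 5, 7] cursor@1
After 2 (insert_before(13)): list=[13, 1, 9, 2, 5, 7] cursor@1
After 3 (next): list=[13, 1, 9, 2, 5, 7] cursor@9
After 4 (next): list=[13, 1, 9, 2, 5, 7] cursor@2
After 5 (insert_before(61)): list=[13, 1, 9, 61, 2, 5, 7] cursor@2
After 6 (next): list=[13, 1, 9, 61, 2, 5, 7] cursor@5
After 7 (next): list=[13, 1, 9, 61, 2, 5, 7] cursor@7
After 8 (delete_current): list=[13, 1, 9, 61, 2, 5] cursor@5

Answer: 9 2 7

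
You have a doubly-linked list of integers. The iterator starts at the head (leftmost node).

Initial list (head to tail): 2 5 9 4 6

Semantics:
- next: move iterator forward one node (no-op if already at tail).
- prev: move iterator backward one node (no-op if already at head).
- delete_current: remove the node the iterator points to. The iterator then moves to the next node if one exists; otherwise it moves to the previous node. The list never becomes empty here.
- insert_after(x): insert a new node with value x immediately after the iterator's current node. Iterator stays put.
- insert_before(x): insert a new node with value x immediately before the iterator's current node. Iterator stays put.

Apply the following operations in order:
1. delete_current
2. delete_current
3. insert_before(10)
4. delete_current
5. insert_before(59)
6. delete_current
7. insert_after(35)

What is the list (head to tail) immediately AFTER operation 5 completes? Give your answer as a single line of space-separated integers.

After 1 (delete_current): list=[5, 9, 4, 6] cursor@5
After 2 (delete_current): list=[9, 4, 6] cursor@9
After 3 (insert_before(10)): list=[10, 9, 4, 6] cursor@9
After 4 (delete_current): list=[10, 4, 6] cursor@4
After 5 (insert_before(59)): list=[10, 59, 4, 6] cursor@4

Answer: 10 59 4 6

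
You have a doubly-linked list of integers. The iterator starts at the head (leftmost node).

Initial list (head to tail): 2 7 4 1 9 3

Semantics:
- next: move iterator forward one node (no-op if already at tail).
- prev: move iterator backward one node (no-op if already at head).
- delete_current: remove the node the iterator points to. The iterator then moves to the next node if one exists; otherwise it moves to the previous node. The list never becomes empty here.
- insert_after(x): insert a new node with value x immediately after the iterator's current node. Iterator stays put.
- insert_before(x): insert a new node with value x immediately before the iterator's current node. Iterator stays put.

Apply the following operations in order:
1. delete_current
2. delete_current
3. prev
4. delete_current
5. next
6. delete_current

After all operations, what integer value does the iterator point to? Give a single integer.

Answer: 3

Derivation:
After 1 (delete_current): list=[7, 4, 1, 9, 3] cursor@7
After 2 (delete_current): list=[4, 1, 9, 3] cursor@4
After 3 (prev): list=[4, 1, 9, 3] cursor@4
After 4 (delete_current): list=[1, 9, 3] cursor@1
After 5 (next): list=[1, 9, 3] cursor@9
After 6 (delete_current): list=[1, 3] cursor@3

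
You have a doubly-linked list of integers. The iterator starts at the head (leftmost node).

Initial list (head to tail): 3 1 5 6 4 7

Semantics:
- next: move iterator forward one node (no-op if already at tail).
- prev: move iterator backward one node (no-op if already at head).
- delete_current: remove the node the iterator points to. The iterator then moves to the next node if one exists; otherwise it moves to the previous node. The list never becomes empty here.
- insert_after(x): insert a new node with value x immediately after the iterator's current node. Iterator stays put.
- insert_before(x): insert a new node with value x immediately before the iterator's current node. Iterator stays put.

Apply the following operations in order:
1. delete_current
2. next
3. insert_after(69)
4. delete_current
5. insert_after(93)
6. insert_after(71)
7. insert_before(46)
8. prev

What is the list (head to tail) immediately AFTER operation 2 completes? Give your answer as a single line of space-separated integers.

After 1 (delete_current): list=[1, 5, 6, 4, 7] cursor@1
After 2 (next): list=[1, 5, 6, 4, 7] cursor@5

Answer: 1 5 6 4 7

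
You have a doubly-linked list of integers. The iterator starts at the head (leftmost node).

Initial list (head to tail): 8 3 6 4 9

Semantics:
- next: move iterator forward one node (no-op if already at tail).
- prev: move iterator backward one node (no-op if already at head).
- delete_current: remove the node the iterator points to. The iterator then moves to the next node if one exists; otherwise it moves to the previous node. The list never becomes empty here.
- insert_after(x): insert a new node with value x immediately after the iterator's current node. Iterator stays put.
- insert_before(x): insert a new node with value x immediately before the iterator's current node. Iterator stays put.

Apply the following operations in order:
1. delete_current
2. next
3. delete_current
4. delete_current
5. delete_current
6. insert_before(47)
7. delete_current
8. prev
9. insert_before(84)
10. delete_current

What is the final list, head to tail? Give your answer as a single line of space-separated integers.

After 1 (delete_current): list=[3, 6, 4, 9] cursor@3
After 2 (next): list=[3, 6, 4, 9] cursor@6
After 3 (delete_current): list=[3, 4, 9] cursor@4
After 4 (delete_current): list=[3, 9] cursor@9
After 5 (delete_current): list=[3] cursor@3
After 6 (insert_before(47)): list=[47, 3] cursor@3
After 7 (delete_current): list=[47] cursor@47
After 8 (prev): list=[47] cursor@47
After 9 (insert_before(84)): list=[84, 47] cursor@47
After 10 (delete_current): list=[84] cursor@84

Answer: 84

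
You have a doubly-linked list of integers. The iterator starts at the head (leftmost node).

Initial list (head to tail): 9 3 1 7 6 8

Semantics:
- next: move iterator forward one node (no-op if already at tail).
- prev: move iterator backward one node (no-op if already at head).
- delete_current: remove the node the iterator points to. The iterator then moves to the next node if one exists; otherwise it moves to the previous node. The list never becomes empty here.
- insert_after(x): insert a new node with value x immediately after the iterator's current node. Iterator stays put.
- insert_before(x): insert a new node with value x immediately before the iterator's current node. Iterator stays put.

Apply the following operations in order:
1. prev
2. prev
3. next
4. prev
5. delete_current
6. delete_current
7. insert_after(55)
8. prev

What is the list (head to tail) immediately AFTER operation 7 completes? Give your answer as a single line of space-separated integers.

After 1 (prev): list=[9, 3, 1, 7, 6, 8] cursor@9
After 2 (prev): list=[9, 3, 1, 7, 6, 8] cursor@9
After 3 (next): list=[9, 3, 1, 7, 6, 8] cursor@3
After 4 (prev): list=[9, 3, 1, 7, 6, 8] cursor@9
After 5 (delete_current): list=[3, 1, 7, 6, 8] cursor@3
After 6 (delete_current): list=[1, 7, 6, 8] cursor@1
After 7 (insert_after(55)): list=[1, 55, 7, 6, 8] cursor@1

Answer: 1 55 7 6 8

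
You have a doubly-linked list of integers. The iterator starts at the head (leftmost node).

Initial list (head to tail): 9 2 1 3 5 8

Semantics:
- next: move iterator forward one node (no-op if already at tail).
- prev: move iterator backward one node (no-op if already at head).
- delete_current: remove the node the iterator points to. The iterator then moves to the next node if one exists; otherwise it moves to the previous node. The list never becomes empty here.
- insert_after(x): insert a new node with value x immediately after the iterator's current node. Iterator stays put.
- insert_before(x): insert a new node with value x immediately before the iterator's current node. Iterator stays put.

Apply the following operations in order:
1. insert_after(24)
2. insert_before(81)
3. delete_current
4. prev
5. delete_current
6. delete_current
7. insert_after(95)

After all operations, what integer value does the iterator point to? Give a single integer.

Answer: 2

Derivation:
After 1 (insert_after(24)): list=[9, 24, 2, 1, 3, 5, 8] cursor@9
After 2 (insert_before(81)): list=[81, 9, 24, 2, 1, 3, 5, 8] cursor@9
After 3 (delete_current): list=[81, 24, 2, 1, 3, 5, 8] cursor@24
After 4 (prev): list=[81, 24, 2, 1, 3, 5, 8] cursor@81
After 5 (delete_current): list=[24, 2, 1, 3, 5, 8] cursor@24
After 6 (delete_current): list=[2, 1, 3, 5, 8] cursor@2
After 7 (insert_after(95)): list=[2, 95, 1, 3, 5, 8] cursor@2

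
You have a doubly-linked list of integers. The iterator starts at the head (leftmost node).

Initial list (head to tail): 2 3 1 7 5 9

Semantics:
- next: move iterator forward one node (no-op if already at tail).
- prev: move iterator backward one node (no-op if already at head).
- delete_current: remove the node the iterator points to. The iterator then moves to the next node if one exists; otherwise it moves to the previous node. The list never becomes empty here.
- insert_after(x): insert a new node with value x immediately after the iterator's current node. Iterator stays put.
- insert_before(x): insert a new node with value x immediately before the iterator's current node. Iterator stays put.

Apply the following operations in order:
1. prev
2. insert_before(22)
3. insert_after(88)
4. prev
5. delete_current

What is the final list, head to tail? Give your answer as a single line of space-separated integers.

After 1 (prev): list=[2, 3, 1, 7, 5, 9] cursor@2
After 2 (insert_before(22)): list=[22, 2, 3, 1, 7, 5, 9] cursor@2
After 3 (insert_after(88)): list=[22, 2, 88, 3, 1, 7, 5, 9] cursor@2
After 4 (prev): list=[22, 2, 88, 3, 1, 7, 5, 9] cursor@22
After 5 (delete_current): list=[2, 88, 3, 1, 7, 5, 9] cursor@2

Answer: 2 88 3 1 7 5 9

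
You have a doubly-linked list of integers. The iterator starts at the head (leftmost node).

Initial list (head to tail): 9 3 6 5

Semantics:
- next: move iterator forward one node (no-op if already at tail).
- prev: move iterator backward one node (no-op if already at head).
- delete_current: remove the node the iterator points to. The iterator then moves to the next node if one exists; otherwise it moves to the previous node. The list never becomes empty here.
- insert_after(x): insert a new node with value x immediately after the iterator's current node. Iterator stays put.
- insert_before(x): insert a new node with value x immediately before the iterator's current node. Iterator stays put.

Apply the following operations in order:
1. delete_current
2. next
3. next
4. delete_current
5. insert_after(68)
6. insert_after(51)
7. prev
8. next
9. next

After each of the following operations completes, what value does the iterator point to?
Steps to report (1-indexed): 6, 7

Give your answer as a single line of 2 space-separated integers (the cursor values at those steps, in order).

Answer: 6 3

Derivation:
After 1 (delete_current): list=[3, 6, 5] cursor@3
After 2 (next): list=[3, 6, 5] cursor@6
After 3 (next): list=[3, 6, 5] cursor@5
After 4 (delete_current): list=[3, 6] cursor@6
After 5 (insert_after(68)): list=[3, 6, 68] cursor@6
After 6 (insert_after(51)): list=[3, 6, 51, 68] cursor@6
After 7 (prev): list=[3, 6, 51, 68] cursor@3
After 8 (next): list=[3, 6, 51, 68] cursor@6
After 9 (next): list=[3, 6, 51, 68] cursor@51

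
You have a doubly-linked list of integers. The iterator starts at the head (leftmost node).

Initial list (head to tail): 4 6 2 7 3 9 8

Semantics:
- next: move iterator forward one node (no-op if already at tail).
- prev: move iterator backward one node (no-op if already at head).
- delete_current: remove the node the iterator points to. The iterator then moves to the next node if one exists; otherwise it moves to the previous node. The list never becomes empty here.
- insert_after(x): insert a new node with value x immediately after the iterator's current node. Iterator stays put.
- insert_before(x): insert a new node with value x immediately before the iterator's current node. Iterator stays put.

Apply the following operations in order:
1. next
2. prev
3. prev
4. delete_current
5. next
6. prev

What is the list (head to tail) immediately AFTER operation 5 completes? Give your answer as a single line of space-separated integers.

After 1 (next): list=[4, 6, 2, 7, 3, 9, 8] cursor@6
After 2 (prev): list=[4, 6, 2, 7, 3, 9, 8] cursor@4
After 3 (prev): list=[4, 6, 2, 7, 3, 9, 8] cursor@4
After 4 (delete_current): list=[6, 2, 7, 3, 9, 8] cursor@6
After 5 (next): list=[6, 2, 7, 3, 9, 8] cursor@2

Answer: 6 2 7 3 9 8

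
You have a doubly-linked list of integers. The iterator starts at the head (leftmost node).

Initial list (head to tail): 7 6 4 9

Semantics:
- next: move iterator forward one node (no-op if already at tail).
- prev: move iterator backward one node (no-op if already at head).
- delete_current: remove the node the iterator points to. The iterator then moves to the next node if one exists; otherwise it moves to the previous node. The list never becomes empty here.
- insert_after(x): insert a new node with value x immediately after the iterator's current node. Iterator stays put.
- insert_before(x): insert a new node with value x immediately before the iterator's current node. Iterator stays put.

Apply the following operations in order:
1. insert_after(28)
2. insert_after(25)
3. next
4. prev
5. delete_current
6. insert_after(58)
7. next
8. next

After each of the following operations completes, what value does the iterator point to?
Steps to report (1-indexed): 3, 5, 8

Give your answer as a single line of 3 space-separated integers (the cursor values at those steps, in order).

After 1 (insert_after(28)): list=[7, 28, 6, 4, 9] cursor@7
After 2 (insert_after(25)): list=[7, 25, 28, 6, 4, 9] cursor@7
After 3 (next): list=[7, 25, 28, 6, 4, 9] cursor@25
After 4 (prev): list=[7, 25, 28, 6, 4, 9] cursor@7
After 5 (delete_current): list=[25, 28, 6, 4, 9] cursor@25
After 6 (insert_after(58)): list=[25, 58, 28, 6, 4, 9] cursor@25
After 7 (next): list=[25, 58, 28, 6, 4, 9] cursor@58
After 8 (next): list=[25, 58, 28, 6, 4, 9] cursor@28

Answer: 25 25 28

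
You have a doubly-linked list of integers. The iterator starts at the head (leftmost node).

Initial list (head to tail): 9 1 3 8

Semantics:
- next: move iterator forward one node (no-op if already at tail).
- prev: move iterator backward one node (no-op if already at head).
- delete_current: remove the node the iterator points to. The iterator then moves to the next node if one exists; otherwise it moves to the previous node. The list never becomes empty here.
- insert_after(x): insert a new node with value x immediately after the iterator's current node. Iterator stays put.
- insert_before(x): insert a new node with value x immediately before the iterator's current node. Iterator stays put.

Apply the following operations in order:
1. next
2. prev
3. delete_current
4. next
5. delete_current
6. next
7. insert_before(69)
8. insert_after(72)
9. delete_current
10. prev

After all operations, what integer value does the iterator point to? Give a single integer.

Answer: 69

Derivation:
After 1 (next): list=[9, 1, 3, 8] cursor@1
After 2 (prev): list=[9, 1, 3, 8] cursor@9
After 3 (delete_current): list=[1, 3, 8] cursor@1
After 4 (next): list=[1, 3, 8] cursor@3
After 5 (delete_current): list=[1, 8] cursor@8
After 6 (next): list=[1, 8] cursor@8
After 7 (insert_before(69)): list=[1, 69, 8] cursor@8
After 8 (insert_after(72)): list=[1, 69, 8, 72] cursor@8
After 9 (delete_current): list=[1, 69, 72] cursor@72
After 10 (prev): list=[1, 69, 72] cursor@69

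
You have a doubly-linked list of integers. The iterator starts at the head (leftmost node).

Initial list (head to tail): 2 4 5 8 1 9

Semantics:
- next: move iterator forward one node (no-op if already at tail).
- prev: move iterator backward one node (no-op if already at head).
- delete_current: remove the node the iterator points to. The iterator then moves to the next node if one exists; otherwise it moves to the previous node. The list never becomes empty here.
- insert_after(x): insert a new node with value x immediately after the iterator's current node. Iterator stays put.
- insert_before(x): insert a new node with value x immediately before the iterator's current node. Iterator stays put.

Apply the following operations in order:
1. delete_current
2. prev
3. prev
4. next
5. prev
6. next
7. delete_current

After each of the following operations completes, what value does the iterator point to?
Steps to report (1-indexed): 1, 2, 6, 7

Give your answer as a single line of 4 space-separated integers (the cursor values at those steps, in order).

After 1 (delete_current): list=[4, 5, 8, 1, 9] cursor@4
After 2 (prev): list=[4, 5, 8, 1, 9] cursor@4
After 3 (prev): list=[4, 5, 8, 1, 9] cursor@4
After 4 (next): list=[4, 5, 8, 1, 9] cursor@5
After 5 (prev): list=[4, 5, 8, 1, 9] cursor@4
After 6 (next): list=[4, 5, 8, 1, 9] cursor@5
After 7 (delete_current): list=[4, 8, 1, 9] cursor@8

Answer: 4 4 5 8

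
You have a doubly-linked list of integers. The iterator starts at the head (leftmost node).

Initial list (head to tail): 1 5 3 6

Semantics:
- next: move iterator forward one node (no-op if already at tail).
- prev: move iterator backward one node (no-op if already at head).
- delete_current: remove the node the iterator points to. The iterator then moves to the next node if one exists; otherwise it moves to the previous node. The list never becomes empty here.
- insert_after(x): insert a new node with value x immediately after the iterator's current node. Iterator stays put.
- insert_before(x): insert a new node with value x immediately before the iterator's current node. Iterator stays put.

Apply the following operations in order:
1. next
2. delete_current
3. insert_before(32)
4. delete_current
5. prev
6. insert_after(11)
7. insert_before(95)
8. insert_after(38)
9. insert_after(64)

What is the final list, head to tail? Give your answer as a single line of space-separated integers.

Answer: 1 95 32 64 38 11 6

Derivation:
After 1 (next): list=[1, 5, 3, 6] cursor@5
After 2 (delete_current): list=[1, 3, 6] cursor@3
After 3 (insert_before(32)): list=[1, 32, 3, 6] cursor@3
After 4 (delete_current): list=[1, 32, 6] cursor@6
After 5 (prev): list=[1, 32, 6] cursor@32
After 6 (insert_after(11)): list=[1, 32, 11, 6] cursor@32
After 7 (insert_before(95)): list=[1, 95, 32, 11, 6] cursor@32
After 8 (insert_after(38)): list=[1, 95, 32, 38, 11, 6] cursor@32
After 9 (insert_after(64)): list=[1, 95, 32, 64, 38, 11, 6] cursor@32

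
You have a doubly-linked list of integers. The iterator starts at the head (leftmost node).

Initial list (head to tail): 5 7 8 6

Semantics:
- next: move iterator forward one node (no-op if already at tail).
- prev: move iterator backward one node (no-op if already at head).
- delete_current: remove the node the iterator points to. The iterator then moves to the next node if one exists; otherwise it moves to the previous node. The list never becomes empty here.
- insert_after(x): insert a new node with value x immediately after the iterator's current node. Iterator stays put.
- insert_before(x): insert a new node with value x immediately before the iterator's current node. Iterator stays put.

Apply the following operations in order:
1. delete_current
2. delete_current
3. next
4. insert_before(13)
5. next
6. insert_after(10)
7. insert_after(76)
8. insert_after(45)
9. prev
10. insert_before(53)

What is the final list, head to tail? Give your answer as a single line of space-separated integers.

Answer: 8 53 13 6 45 76 10

Derivation:
After 1 (delete_current): list=[7, 8, 6] cursor@7
After 2 (delete_current): list=[8, 6] cursor@8
After 3 (next): list=[8, 6] cursor@6
After 4 (insert_before(13)): list=[8, 13, 6] cursor@6
After 5 (next): list=[8, 13, 6] cursor@6
After 6 (insert_after(10)): list=[8, 13, 6, 10] cursor@6
After 7 (insert_after(76)): list=[8, 13, 6, 76, 10] cursor@6
After 8 (insert_after(45)): list=[8, 13, 6, 45, 76, 10] cursor@6
After 9 (prev): list=[8, 13, 6, 45, 76, 10] cursor@13
After 10 (insert_before(53)): list=[8, 53, 13, 6, 45, 76, 10] cursor@13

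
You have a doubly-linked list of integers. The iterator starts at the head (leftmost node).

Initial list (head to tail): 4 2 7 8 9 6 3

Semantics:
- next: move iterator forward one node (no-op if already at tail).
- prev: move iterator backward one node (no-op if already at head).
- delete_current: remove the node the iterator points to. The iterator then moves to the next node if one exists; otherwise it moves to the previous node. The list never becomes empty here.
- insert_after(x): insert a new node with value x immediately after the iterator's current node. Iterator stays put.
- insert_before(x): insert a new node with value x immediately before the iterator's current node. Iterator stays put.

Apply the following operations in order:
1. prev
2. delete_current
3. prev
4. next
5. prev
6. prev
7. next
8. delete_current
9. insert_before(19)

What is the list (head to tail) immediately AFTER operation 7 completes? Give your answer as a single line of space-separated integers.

Answer: 2 7 8 9 6 3

Derivation:
After 1 (prev): list=[4, 2, 7, 8, 9, 6, 3] cursor@4
After 2 (delete_current): list=[2, 7, 8, 9, 6, 3] cursor@2
After 3 (prev): list=[2, 7, 8, 9, 6, 3] cursor@2
After 4 (next): list=[2, 7, 8, 9, 6, 3] cursor@7
After 5 (prev): list=[2, 7, 8, 9, 6, 3] cursor@2
After 6 (prev): list=[2, 7, 8, 9, 6, 3] cursor@2
After 7 (next): list=[2, 7, 8, 9, 6, 3] cursor@7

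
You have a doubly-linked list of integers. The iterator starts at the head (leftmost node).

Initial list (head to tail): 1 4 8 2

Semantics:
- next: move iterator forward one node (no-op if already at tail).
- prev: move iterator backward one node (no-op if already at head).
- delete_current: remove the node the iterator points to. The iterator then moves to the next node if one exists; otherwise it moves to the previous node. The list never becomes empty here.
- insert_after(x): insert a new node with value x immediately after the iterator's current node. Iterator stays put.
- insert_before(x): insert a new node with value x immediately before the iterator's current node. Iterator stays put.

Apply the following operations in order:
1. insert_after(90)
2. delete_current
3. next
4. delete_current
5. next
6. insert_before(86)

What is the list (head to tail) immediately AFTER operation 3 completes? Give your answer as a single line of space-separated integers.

After 1 (insert_after(90)): list=[1, 90, 4, 8, 2] cursor@1
After 2 (delete_current): list=[90, 4, 8, 2] cursor@90
After 3 (next): list=[90, 4, 8, 2] cursor@4

Answer: 90 4 8 2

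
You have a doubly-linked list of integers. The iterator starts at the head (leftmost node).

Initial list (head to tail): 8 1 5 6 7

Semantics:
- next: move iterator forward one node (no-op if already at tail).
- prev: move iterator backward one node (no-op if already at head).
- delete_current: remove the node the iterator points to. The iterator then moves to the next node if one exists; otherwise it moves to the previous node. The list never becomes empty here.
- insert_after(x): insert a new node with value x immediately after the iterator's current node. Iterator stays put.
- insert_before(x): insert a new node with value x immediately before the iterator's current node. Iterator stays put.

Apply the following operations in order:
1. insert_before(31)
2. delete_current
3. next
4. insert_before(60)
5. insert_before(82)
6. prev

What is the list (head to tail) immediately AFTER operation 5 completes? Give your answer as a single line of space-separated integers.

After 1 (insert_before(31)): list=[31, 8, 1, 5, 6, 7] cursor@8
After 2 (delete_current): list=[31, 1, 5, 6, 7] cursor@1
After 3 (next): list=[31, 1, 5, 6, 7] cursor@5
After 4 (insert_before(60)): list=[31, 1, 60, 5, 6, 7] cursor@5
After 5 (insert_before(82)): list=[31, 1, 60, 82, 5, 6, 7] cursor@5

Answer: 31 1 60 82 5 6 7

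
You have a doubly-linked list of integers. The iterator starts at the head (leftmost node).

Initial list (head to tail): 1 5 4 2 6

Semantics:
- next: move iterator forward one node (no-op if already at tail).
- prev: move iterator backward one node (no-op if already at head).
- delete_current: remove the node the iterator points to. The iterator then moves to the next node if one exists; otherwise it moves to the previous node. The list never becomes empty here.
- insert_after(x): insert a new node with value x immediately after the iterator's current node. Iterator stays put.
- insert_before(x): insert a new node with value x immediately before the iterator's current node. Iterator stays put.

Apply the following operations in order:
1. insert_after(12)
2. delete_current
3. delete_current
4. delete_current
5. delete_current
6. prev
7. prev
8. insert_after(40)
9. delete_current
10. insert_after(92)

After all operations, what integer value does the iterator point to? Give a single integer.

Answer: 40

Derivation:
After 1 (insert_after(12)): list=[1, 12, 5, 4, 2, 6] cursor@1
After 2 (delete_current): list=[12, 5, 4, 2, 6] cursor@12
After 3 (delete_current): list=[5, 4, 2, 6] cursor@5
After 4 (delete_current): list=[4, 2, 6] cursor@4
After 5 (delete_current): list=[2, 6] cursor@2
After 6 (prev): list=[2, 6] cursor@2
After 7 (prev): list=[2, 6] cursor@2
After 8 (insert_after(40)): list=[2, 40, 6] cursor@2
After 9 (delete_current): list=[40, 6] cursor@40
After 10 (insert_after(92)): list=[40, 92, 6] cursor@40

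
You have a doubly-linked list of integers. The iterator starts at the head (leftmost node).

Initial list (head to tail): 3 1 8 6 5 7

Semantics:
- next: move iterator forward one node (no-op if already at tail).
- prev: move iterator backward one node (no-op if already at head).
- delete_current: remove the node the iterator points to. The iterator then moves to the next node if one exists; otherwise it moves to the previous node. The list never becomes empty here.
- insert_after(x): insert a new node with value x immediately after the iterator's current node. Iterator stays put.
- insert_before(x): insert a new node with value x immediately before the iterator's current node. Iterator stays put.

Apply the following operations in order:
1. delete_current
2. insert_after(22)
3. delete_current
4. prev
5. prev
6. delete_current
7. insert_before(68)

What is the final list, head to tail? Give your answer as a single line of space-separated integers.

After 1 (delete_current): list=[1, 8, 6, 5, 7] cursor@1
After 2 (insert_after(22)): list=[1, 22, 8, 6, 5, 7] cursor@1
After 3 (delete_current): list=[22, 8, 6, 5, 7] cursor@22
After 4 (prev): list=[22, 8, 6, 5, 7] cursor@22
After 5 (prev): list=[22, 8, 6, 5, 7] cursor@22
After 6 (delete_current): list=[8, 6, 5, 7] cursor@8
After 7 (insert_before(68)): list=[68, 8, 6, 5, 7] cursor@8

Answer: 68 8 6 5 7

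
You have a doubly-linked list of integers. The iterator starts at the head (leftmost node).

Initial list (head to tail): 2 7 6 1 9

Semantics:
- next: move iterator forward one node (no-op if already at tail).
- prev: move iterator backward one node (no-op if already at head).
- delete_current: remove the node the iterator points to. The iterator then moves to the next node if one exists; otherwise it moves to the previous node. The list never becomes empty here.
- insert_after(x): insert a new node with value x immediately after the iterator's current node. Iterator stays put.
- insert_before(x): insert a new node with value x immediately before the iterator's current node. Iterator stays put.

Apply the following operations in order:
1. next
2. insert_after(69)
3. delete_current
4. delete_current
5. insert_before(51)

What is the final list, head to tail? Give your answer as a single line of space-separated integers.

Answer: 2 51 6 1 9

Derivation:
After 1 (next): list=[2, 7, 6, 1, 9] cursor@7
After 2 (insert_after(69)): list=[2, 7, 69, 6, 1, 9] cursor@7
After 3 (delete_current): list=[2, 69, 6, 1, 9] cursor@69
After 4 (delete_current): list=[2, 6, 1, 9] cursor@6
After 5 (insert_before(51)): list=[2, 51, 6, 1, 9] cursor@6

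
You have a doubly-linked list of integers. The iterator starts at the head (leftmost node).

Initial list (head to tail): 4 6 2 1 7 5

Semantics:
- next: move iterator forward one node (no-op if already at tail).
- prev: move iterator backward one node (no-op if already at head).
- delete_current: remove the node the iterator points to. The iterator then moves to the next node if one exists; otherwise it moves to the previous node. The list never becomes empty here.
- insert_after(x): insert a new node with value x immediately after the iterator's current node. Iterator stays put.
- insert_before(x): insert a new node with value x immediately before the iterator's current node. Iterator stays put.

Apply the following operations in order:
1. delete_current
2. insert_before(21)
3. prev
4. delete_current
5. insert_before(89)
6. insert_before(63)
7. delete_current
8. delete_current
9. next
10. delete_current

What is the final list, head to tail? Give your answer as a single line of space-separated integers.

Answer: 89 63 1 5

Derivation:
After 1 (delete_current): list=[6, 2, 1, 7, 5] cursor@6
After 2 (insert_before(21)): list=[21, 6, 2, 1, 7, 5] cursor@6
After 3 (prev): list=[21, 6, 2, 1, 7, 5] cursor@21
After 4 (delete_current): list=[6, 2, 1, 7, 5] cursor@6
After 5 (insert_before(89)): list=[89, 6, 2, 1, 7, 5] cursor@6
After 6 (insert_before(63)): list=[89, 63, 6, 2, 1, 7, 5] cursor@6
After 7 (delete_current): list=[89, 63, 2, 1, 7, 5] cursor@2
After 8 (delete_current): list=[89, 63, 1, 7, 5] cursor@1
After 9 (next): list=[89, 63, 1, 7, 5] cursor@7
After 10 (delete_current): list=[89, 63, 1, 5] cursor@5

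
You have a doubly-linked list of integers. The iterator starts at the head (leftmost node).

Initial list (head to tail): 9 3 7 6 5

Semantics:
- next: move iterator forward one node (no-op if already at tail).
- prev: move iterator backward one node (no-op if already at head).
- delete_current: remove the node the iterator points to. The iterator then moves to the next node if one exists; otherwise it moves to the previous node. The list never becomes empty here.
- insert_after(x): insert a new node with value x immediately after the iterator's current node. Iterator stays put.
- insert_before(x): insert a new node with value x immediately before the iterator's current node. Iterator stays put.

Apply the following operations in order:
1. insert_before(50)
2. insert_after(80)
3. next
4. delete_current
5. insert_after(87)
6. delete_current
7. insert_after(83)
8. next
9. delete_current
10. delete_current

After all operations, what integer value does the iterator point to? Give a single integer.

Answer: 6

Derivation:
After 1 (insert_before(50)): list=[50, 9, 3, 7, 6, 5] cursor@9
After 2 (insert_after(80)): list=[50, 9, 80, 3, 7, 6, 5] cursor@9
After 3 (next): list=[50, 9, 80, 3, 7, 6, 5] cursor@80
After 4 (delete_current): list=[50, 9, 3, 7, 6, 5] cursor@3
After 5 (insert_after(87)): list=[50, 9, 3, 87, 7, 6, 5] cursor@3
After 6 (delete_current): list=[50, 9, 87, 7, 6, 5] cursor@87
After 7 (insert_after(83)): list=[50, 9, 87, 83, 7, 6, 5] cursor@87
After 8 (next): list=[50, 9, 87, 83, 7, 6, 5] cursor@83
After 9 (delete_current): list=[50, 9, 87, 7, 6, 5] cursor@7
After 10 (delete_current): list=[50, 9, 87, 6, 5] cursor@6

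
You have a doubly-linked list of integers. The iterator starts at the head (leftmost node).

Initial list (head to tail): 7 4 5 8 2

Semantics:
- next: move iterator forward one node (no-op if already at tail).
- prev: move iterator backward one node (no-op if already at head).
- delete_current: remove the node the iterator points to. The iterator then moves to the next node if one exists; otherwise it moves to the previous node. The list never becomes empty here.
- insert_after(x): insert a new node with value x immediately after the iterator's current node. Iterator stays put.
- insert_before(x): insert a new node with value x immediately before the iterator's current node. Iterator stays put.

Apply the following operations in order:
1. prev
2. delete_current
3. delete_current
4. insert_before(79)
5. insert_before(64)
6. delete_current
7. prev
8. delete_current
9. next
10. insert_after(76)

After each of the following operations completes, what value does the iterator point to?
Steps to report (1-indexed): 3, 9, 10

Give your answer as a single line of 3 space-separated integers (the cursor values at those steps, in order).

Answer: 5 2 2

Derivation:
After 1 (prev): list=[7, 4, 5, 8, 2] cursor@7
After 2 (delete_current): list=[4, 5, 8, 2] cursor@4
After 3 (delete_current): list=[5, 8, 2] cursor@5
After 4 (insert_before(79)): list=[79, 5, 8, 2] cursor@5
After 5 (insert_before(64)): list=[79, 64, 5, 8, 2] cursor@5
After 6 (delete_current): list=[79, 64, 8, 2] cursor@8
After 7 (prev): list=[79, 64, 8, 2] cursor@64
After 8 (delete_current): list=[79, 8, 2] cursor@8
After 9 (next): list=[79, 8, 2] cursor@2
After 10 (insert_after(76)): list=[79, 8, 2, 76] cursor@2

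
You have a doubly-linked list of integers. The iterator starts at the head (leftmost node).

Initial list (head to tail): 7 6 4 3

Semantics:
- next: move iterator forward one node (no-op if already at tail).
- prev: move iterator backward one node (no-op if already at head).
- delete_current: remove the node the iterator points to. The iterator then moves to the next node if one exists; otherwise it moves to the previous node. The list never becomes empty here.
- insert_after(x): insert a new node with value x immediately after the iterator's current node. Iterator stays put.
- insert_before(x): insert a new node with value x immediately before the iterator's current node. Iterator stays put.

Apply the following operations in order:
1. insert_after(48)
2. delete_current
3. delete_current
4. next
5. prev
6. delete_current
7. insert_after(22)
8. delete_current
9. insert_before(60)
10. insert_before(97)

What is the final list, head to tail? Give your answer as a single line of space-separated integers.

After 1 (insert_after(48)): list=[7, 48, 6, 4, 3] cursor@7
After 2 (delete_current): list=[48, 6, 4, 3] cursor@48
After 3 (delete_current): list=[6, 4, 3] cursor@6
After 4 (next): list=[6, 4, 3] cursor@4
After 5 (prev): list=[6, 4, 3] cursor@6
After 6 (delete_current): list=[4, 3] cursor@4
After 7 (insert_after(22)): list=[4, 22, 3] cursor@4
After 8 (delete_current): list=[22, 3] cursor@22
After 9 (insert_before(60)): list=[60, 22, 3] cursor@22
After 10 (insert_before(97)): list=[60, 97, 22, 3] cursor@22

Answer: 60 97 22 3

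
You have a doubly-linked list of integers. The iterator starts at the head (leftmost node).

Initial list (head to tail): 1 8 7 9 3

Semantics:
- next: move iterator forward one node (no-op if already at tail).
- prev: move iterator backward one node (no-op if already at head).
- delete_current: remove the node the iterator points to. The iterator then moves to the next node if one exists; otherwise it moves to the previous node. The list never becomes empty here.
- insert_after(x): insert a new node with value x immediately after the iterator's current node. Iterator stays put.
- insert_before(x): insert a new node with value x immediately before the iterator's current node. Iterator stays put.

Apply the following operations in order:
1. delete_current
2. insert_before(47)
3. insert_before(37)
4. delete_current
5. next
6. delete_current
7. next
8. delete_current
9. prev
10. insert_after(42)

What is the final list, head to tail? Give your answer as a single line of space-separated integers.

After 1 (delete_current): list=[8, 7, 9, 3] cursor@8
After 2 (insert_before(47)): list=[47, 8, 7, 9, 3] cursor@8
After 3 (insert_before(37)): list=[47, 37, 8, 7, 9, 3] cursor@8
After 4 (delete_current): list=[47, 37, 7, 9, 3] cursor@7
After 5 (next): list=[47, 37, 7, 9, 3] cursor@9
After 6 (delete_current): list=[47, 37, 7, 3] cursor@3
After 7 (next): list=[47, 37, 7, 3] cursor@3
After 8 (delete_current): list=[47, 37, 7] cursor@7
After 9 (prev): list=[47, 37, 7] cursor@37
After 10 (insert_after(42)): list=[47, 37, 42, 7] cursor@37

Answer: 47 37 42 7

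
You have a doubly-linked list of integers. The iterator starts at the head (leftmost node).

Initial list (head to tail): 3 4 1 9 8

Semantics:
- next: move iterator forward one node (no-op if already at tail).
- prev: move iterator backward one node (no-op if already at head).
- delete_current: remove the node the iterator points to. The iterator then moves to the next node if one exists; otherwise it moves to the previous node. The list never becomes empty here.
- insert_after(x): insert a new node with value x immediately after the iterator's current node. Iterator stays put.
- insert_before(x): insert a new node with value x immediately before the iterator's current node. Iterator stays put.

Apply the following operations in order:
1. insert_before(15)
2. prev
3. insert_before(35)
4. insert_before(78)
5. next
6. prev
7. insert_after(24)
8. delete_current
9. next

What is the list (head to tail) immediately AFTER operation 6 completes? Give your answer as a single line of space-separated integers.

Answer: 35 78 15 3 4 1 9 8

Derivation:
After 1 (insert_before(15)): list=[15, 3, 4, 1, 9, 8] cursor@3
After 2 (prev): list=[15, 3, 4, 1, 9, 8] cursor@15
After 3 (insert_before(35)): list=[35, 15, 3, 4, 1, 9, 8] cursor@15
After 4 (insert_before(78)): list=[35, 78, 15, 3, 4, 1, 9, 8] cursor@15
After 5 (next): list=[35, 78, 15, 3, 4, 1, 9, 8] cursor@3
After 6 (prev): list=[35, 78, 15, 3, 4, 1, 9, 8] cursor@15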